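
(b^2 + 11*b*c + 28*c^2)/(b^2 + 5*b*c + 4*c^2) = (b + 7*c)/(b + c)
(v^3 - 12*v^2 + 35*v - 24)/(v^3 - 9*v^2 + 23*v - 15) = (v - 8)/(v - 5)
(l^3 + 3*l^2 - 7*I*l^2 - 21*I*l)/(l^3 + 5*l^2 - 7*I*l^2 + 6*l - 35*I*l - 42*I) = l/(l + 2)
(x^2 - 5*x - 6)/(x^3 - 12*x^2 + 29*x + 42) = 1/(x - 7)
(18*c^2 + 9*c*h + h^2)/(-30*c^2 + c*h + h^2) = (-3*c - h)/(5*c - h)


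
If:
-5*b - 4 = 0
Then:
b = -4/5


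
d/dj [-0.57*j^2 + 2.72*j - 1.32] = 2.72 - 1.14*j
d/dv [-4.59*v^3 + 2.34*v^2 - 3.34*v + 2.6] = -13.77*v^2 + 4.68*v - 3.34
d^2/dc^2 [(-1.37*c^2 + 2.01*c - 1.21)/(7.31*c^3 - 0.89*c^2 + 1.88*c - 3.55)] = (-146.414914*c^6 + 644.439366*c^5 - 741.38751*c^4 - 428.422748*c^3 + 546.373776*c^2 - 214.356768*c - 8.60862800000001)/(390.617891*c^9 - 142.674387*c^8 + 318.750357*c^7 - 643.185986*c^6 + 220.552506*c^5 - 310.594353*c^4 + 318.656657*c^3 - 71.290035*c^2 + 71.0781*c - 44.738875)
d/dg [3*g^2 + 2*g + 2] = 6*g + 2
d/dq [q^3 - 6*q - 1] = 3*q^2 - 6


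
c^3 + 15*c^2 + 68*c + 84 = (c + 2)*(c + 6)*(c + 7)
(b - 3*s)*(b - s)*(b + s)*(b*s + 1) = b^4*s - 3*b^3*s^2 + b^3 - b^2*s^3 - 3*b^2*s + 3*b*s^4 - b*s^2 + 3*s^3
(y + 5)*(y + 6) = y^2 + 11*y + 30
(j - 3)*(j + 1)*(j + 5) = j^3 + 3*j^2 - 13*j - 15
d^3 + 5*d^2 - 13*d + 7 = (d - 1)^2*(d + 7)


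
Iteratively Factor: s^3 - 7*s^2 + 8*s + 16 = (s - 4)*(s^2 - 3*s - 4) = (s - 4)*(s + 1)*(s - 4)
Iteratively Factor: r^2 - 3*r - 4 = (r - 4)*(r + 1)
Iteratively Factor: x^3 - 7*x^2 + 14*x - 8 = (x - 4)*(x^2 - 3*x + 2) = (x - 4)*(x - 1)*(x - 2)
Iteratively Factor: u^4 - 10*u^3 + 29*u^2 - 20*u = (u - 5)*(u^3 - 5*u^2 + 4*u) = (u - 5)*(u - 1)*(u^2 - 4*u) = (u - 5)*(u - 4)*(u - 1)*(u)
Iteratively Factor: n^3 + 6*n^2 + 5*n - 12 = (n + 3)*(n^2 + 3*n - 4) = (n + 3)*(n + 4)*(n - 1)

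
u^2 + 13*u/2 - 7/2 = (u - 1/2)*(u + 7)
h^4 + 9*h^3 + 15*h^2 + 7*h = h*(h + 1)^2*(h + 7)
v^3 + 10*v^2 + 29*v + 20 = (v + 1)*(v + 4)*(v + 5)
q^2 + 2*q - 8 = (q - 2)*(q + 4)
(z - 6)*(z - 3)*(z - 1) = z^3 - 10*z^2 + 27*z - 18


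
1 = 1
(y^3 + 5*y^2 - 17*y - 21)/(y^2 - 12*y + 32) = (y^3 + 5*y^2 - 17*y - 21)/(y^2 - 12*y + 32)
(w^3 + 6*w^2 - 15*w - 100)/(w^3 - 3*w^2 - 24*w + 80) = (w + 5)/(w - 4)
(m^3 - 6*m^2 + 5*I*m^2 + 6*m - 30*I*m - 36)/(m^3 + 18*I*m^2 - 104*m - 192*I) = (m^2 - m*(6 + I) + 6*I)/(m^2 + 12*I*m - 32)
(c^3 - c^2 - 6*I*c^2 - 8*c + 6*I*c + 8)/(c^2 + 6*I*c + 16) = (c^2 - c*(1 + 4*I) + 4*I)/(c + 8*I)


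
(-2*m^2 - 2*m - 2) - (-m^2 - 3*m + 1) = -m^2 + m - 3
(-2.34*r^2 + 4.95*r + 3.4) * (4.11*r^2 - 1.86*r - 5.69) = -9.6174*r^4 + 24.6969*r^3 + 18.0816*r^2 - 34.4895*r - 19.346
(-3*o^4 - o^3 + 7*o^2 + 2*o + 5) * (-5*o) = 15*o^5 + 5*o^4 - 35*o^3 - 10*o^2 - 25*o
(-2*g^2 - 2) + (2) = -2*g^2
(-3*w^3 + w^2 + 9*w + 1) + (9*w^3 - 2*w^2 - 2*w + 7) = 6*w^3 - w^2 + 7*w + 8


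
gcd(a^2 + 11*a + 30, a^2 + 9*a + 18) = a + 6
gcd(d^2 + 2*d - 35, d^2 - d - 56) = d + 7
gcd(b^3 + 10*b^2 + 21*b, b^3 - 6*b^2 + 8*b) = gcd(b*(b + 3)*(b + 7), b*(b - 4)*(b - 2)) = b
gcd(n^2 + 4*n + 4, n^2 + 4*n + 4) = n^2 + 4*n + 4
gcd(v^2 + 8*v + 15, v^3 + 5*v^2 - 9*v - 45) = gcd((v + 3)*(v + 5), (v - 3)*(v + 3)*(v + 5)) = v^2 + 8*v + 15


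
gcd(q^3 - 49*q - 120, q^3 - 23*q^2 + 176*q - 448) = q - 8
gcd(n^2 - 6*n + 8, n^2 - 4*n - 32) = 1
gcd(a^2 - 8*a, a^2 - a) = a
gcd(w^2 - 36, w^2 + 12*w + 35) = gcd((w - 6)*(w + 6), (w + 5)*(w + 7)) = 1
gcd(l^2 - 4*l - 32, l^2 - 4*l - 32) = l^2 - 4*l - 32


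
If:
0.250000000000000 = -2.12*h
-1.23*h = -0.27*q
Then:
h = -0.12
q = -0.54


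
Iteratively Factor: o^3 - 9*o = (o + 3)*(o^2 - 3*o) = (o - 3)*(o + 3)*(o)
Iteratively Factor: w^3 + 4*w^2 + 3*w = (w + 1)*(w^2 + 3*w) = (w + 1)*(w + 3)*(w)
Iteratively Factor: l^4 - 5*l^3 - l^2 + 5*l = (l + 1)*(l^3 - 6*l^2 + 5*l) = (l - 1)*(l + 1)*(l^2 - 5*l) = l*(l - 1)*(l + 1)*(l - 5)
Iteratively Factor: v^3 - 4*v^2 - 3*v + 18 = (v + 2)*(v^2 - 6*v + 9) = (v - 3)*(v + 2)*(v - 3)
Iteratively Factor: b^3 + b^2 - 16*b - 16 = (b - 4)*(b^2 + 5*b + 4) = (b - 4)*(b + 1)*(b + 4)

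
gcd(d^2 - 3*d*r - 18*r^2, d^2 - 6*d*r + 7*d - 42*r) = -d + 6*r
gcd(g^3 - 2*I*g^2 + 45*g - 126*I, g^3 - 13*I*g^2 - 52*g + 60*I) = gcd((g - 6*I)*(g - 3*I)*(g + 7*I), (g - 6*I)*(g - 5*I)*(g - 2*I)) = g - 6*I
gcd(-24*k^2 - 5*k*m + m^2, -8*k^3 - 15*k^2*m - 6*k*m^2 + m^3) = 8*k - m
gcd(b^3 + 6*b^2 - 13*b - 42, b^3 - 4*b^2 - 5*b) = 1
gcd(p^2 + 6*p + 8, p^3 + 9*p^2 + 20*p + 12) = p + 2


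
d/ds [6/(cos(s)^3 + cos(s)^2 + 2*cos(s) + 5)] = 6*(3*cos(s)^2 + 2*cos(s) + 2)*sin(s)/(cos(s)^3 + cos(s)^2 + 2*cos(s) + 5)^2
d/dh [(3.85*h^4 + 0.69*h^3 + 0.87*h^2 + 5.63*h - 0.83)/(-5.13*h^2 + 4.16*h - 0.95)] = (-39.501*h^5 + 44.5083*h^4 - 8.8892*h^3 + 30.5346*h^2 - 10.1688*h - 1.8957)/(26.3169*h^4 - 42.6816*h^3 + 27.0526*h^2 - 7.904*h + 0.9025)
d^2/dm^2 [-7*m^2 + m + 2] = -14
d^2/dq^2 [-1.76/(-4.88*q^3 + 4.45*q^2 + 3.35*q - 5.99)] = ((15.664 - 51.5328*q)*(4.88*q^3 - 4.45*q^2 - 3.35*q + 5.99) + 1.76*(-29.28*q^2 + 17.8*q + 6.7)*(-14.64*q^2 + 8.9*q + 3.35))/(4.88*q^3 - 4.45*q^2 - 3.35*q + 5.99)^3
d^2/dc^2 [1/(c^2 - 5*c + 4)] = 2*(-c^2 + 5*c + (2*c - 5)^2 - 4)/(c^2 - 5*c + 4)^3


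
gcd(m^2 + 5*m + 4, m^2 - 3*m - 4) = m + 1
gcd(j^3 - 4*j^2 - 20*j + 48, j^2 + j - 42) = j - 6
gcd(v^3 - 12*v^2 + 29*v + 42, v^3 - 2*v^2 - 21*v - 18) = v^2 - 5*v - 6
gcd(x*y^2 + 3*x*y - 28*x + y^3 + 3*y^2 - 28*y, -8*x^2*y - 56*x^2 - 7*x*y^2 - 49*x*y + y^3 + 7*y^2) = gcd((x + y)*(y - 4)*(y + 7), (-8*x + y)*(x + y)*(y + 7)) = x*y + 7*x + y^2 + 7*y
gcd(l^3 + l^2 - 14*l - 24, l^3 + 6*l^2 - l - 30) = l + 3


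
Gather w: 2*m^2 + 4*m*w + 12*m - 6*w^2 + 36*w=2*m^2 + 12*m - 6*w^2 + w*(4*m + 36)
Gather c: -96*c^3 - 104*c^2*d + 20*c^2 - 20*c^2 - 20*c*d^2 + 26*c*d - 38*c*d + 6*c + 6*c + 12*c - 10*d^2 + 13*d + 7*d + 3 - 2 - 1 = -96*c^3 - 104*c^2*d + c*(-20*d^2 - 12*d + 24) - 10*d^2 + 20*d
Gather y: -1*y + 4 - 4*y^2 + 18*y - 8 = -4*y^2 + 17*y - 4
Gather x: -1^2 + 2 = 1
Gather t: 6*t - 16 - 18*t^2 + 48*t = -18*t^2 + 54*t - 16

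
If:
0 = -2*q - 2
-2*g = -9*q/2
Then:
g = -9/4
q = -1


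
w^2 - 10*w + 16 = (w - 8)*(w - 2)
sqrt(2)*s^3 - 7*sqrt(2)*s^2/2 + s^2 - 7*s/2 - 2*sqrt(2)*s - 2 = (s - 4)*(s + 1/2)*(sqrt(2)*s + 1)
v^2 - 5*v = v*(v - 5)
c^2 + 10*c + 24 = (c + 4)*(c + 6)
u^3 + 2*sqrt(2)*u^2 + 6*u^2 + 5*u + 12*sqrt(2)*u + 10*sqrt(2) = (u + 1)*(u + 5)*(u + 2*sqrt(2))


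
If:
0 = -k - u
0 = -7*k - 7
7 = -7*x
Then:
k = -1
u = 1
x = -1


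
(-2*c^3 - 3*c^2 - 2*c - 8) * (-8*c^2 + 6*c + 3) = 16*c^5 + 12*c^4 - 8*c^3 + 43*c^2 - 54*c - 24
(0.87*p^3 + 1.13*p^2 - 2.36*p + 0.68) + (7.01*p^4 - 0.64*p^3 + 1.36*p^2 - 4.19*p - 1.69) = 7.01*p^4 + 0.23*p^3 + 2.49*p^2 - 6.55*p - 1.01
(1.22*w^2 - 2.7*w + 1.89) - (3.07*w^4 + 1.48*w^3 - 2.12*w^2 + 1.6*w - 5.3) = -3.07*w^4 - 1.48*w^3 + 3.34*w^2 - 4.3*w + 7.19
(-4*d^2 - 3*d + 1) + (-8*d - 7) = -4*d^2 - 11*d - 6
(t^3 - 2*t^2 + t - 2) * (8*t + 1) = 8*t^4 - 15*t^3 + 6*t^2 - 15*t - 2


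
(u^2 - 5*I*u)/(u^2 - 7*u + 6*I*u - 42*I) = u*(u - 5*I)/(u^2 + u*(-7 + 6*I) - 42*I)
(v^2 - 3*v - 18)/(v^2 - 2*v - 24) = (v + 3)/(v + 4)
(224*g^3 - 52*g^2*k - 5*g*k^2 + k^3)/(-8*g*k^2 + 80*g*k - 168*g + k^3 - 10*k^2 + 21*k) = (-28*g^2 + 3*g*k + k^2)/(k^2 - 10*k + 21)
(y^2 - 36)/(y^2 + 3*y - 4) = (y^2 - 36)/(y^2 + 3*y - 4)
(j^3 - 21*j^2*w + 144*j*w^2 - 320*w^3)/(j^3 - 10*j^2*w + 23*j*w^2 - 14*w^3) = (j^3 - 21*j^2*w + 144*j*w^2 - 320*w^3)/(j^3 - 10*j^2*w + 23*j*w^2 - 14*w^3)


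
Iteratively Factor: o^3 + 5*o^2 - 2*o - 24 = (o + 4)*(o^2 + o - 6) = (o + 3)*(o + 4)*(o - 2)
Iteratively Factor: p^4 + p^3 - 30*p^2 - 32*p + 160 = (p - 5)*(p^3 + 6*p^2 - 32) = (p - 5)*(p + 4)*(p^2 + 2*p - 8) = (p - 5)*(p + 4)^2*(p - 2)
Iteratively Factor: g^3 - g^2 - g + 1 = (g - 1)*(g^2 - 1) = (g - 1)^2*(g + 1)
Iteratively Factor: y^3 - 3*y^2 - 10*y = (y)*(y^2 - 3*y - 10) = y*(y + 2)*(y - 5)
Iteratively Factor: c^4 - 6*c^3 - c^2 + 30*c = (c - 5)*(c^3 - c^2 - 6*c) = c*(c - 5)*(c^2 - c - 6) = c*(c - 5)*(c + 2)*(c - 3)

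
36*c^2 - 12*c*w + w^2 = (-6*c + w)^2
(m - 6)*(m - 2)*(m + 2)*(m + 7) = m^4 + m^3 - 46*m^2 - 4*m + 168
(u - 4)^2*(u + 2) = u^3 - 6*u^2 + 32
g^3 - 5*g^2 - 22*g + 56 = (g - 7)*(g - 2)*(g + 4)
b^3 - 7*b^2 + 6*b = b*(b - 6)*(b - 1)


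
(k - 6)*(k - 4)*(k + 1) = k^3 - 9*k^2 + 14*k + 24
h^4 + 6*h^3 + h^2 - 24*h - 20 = (h - 2)*(h + 1)*(h + 2)*(h + 5)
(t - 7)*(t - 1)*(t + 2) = t^3 - 6*t^2 - 9*t + 14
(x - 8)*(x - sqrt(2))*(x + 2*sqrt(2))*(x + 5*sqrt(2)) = x^4 - 8*x^3 + 6*sqrt(2)*x^3 - 48*sqrt(2)*x^2 + 6*x^2 - 48*x - 20*sqrt(2)*x + 160*sqrt(2)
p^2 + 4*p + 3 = (p + 1)*(p + 3)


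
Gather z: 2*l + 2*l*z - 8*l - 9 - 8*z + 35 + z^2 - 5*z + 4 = -6*l + z^2 + z*(2*l - 13) + 30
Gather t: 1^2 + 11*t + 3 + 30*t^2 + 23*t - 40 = 30*t^2 + 34*t - 36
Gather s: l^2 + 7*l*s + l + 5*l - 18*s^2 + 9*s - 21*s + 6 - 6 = l^2 + 6*l - 18*s^2 + s*(7*l - 12)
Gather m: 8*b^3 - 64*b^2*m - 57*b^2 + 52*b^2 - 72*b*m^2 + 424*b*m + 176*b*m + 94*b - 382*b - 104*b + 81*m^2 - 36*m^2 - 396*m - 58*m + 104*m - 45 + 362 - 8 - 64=8*b^3 - 5*b^2 - 392*b + m^2*(45 - 72*b) + m*(-64*b^2 + 600*b - 350) + 245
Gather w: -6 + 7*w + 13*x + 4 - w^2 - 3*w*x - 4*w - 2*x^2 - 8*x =-w^2 + w*(3 - 3*x) - 2*x^2 + 5*x - 2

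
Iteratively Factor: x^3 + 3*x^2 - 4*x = (x)*(x^2 + 3*x - 4) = x*(x + 4)*(x - 1)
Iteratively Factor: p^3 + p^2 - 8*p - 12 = (p + 2)*(p^2 - p - 6) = (p + 2)^2*(p - 3)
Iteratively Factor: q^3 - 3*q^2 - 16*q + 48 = (q - 3)*(q^2 - 16) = (q - 4)*(q - 3)*(q + 4)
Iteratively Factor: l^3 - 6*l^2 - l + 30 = (l - 5)*(l^2 - l - 6) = (l - 5)*(l - 3)*(l + 2)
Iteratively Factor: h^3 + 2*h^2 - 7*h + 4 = (h - 1)*(h^2 + 3*h - 4) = (h - 1)*(h + 4)*(h - 1)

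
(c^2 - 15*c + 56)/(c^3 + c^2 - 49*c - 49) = (c - 8)/(c^2 + 8*c + 7)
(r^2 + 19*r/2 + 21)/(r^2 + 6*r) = (r + 7/2)/r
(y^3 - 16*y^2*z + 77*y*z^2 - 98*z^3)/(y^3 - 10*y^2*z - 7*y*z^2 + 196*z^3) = (y - 2*z)/(y + 4*z)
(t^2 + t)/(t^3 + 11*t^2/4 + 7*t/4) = 4/(4*t + 7)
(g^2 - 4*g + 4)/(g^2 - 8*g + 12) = (g - 2)/(g - 6)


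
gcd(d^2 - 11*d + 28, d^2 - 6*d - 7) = d - 7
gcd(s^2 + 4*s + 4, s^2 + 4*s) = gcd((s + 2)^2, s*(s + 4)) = 1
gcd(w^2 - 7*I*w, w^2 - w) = w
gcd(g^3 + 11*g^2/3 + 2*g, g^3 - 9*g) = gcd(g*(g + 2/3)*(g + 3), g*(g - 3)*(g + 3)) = g^2 + 3*g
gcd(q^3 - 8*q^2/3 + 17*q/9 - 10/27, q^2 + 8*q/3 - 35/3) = 1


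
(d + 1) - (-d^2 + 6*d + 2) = d^2 - 5*d - 1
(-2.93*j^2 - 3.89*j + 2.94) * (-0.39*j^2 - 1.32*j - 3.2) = 1.1427*j^4 + 5.3847*j^3 + 13.3642*j^2 + 8.5672*j - 9.408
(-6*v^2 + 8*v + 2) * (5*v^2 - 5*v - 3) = -30*v^4 + 70*v^3 - 12*v^2 - 34*v - 6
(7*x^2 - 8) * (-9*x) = -63*x^3 + 72*x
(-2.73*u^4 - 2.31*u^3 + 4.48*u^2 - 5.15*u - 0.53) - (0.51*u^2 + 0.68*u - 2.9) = -2.73*u^4 - 2.31*u^3 + 3.97*u^2 - 5.83*u + 2.37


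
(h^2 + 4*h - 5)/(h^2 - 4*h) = (h^2 + 4*h - 5)/(h*(h - 4))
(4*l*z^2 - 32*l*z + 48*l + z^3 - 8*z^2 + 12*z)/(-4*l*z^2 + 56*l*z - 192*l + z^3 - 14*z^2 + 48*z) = (4*l*z - 8*l + z^2 - 2*z)/(-4*l*z + 32*l + z^2 - 8*z)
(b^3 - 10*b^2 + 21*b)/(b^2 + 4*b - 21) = b*(b - 7)/(b + 7)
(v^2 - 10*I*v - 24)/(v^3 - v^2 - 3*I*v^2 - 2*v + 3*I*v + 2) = (v^2 - 10*I*v - 24)/(v^3 - v^2*(1 + 3*I) + v*(-2 + 3*I) + 2)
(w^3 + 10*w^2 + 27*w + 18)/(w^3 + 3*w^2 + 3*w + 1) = (w^2 + 9*w + 18)/(w^2 + 2*w + 1)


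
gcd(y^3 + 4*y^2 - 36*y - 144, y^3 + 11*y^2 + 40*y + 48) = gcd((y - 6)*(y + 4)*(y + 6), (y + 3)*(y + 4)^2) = y + 4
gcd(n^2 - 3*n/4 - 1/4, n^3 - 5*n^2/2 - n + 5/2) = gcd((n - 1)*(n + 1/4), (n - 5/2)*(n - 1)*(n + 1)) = n - 1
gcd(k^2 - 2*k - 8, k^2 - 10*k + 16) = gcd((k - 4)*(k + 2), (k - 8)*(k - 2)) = 1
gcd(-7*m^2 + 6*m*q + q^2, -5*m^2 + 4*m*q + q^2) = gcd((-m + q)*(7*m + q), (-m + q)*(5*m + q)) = -m + q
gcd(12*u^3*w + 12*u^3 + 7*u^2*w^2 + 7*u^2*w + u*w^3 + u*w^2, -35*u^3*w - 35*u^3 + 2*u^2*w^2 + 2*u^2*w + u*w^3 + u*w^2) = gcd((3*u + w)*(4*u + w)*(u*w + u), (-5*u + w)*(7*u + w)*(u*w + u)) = u*w + u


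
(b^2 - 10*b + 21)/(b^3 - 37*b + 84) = (b - 7)/(b^2 + 3*b - 28)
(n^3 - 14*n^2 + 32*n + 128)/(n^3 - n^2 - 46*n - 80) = (n - 8)/(n + 5)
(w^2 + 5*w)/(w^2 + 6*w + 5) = w/(w + 1)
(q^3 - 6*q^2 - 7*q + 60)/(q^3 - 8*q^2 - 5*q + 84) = (q - 5)/(q - 7)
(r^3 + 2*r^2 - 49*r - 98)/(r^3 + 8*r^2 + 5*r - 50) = (r^3 + 2*r^2 - 49*r - 98)/(r^3 + 8*r^2 + 5*r - 50)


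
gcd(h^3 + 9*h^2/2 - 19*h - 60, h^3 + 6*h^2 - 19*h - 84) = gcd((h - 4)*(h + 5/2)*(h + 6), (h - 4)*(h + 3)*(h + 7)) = h - 4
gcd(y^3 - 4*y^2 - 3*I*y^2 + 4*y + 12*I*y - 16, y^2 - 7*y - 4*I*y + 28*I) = y - 4*I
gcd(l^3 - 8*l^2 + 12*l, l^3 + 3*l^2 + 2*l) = l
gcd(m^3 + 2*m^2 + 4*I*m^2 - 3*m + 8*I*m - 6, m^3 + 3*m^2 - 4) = m + 2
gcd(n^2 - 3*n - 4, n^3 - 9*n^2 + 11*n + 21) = n + 1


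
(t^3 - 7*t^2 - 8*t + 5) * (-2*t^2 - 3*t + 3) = -2*t^5 + 11*t^4 + 40*t^3 - 7*t^2 - 39*t + 15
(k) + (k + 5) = 2*k + 5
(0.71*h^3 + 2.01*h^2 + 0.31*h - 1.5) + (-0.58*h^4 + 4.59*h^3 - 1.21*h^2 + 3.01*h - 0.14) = -0.58*h^4 + 5.3*h^3 + 0.8*h^2 + 3.32*h - 1.64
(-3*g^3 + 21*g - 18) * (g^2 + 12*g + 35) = -3*g^5 - 36*g^4 - 84*g^3 + 234*g^2 + 519*g - 630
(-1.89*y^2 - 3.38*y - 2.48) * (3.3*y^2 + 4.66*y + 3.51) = -6.237*y^4 - 19.9614*y^3 - 30.5687*y^2 - 23.4206*y - 8.7048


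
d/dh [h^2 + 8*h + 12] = 2*h + 8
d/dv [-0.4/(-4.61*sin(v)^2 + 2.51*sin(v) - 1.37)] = (1.004 - 3.688*sin(v))*cos(v)/(4.61*sin(v)^2 - 2.51*sin(v) + 1.37)^2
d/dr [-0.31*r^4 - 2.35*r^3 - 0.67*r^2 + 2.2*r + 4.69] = -1.24*r^3 - 7.05*r^2 - 1.34*r + 2.2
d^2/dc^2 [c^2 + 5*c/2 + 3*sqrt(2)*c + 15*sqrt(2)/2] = 2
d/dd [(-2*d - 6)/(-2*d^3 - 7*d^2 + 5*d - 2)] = 2*(-4*d^3 - 25*d^2 - 42*d + 17)/(4*d^6 + 28*d^5 + 29*d^4 - 62*d^3 + 53*d^2 - 20*d + 4)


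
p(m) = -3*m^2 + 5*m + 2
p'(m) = 5 - 6*m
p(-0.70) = -2.97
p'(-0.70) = 9.20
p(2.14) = -1.04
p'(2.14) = -7.84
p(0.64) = 3.97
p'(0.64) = 1.16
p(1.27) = 3.51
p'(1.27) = -2.62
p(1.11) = 3.85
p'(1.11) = -1.66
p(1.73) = 1.67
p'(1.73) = -5.38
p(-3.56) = -53.82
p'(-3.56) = 26.36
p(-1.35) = -10.22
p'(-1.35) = 13.10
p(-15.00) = -748.00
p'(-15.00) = 95.00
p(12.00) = -370.00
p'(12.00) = -67.00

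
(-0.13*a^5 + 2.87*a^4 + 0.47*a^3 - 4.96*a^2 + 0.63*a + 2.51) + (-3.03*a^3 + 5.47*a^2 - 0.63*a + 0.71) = -0.13*a^5 + 2.87*a^4 - 2.56*a^3 + 0.51*a^2 + 3.22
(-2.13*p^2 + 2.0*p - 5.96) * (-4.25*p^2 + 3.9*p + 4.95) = 9.0525*p^4 - 16.807*p^3 + 22.5865*p^2 - 13.344*p - 29.502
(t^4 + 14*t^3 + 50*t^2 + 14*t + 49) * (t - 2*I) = t^5 + 14*t^4 - 2*I*t^4 + 50*t^3 - 28*I*t^3 + 14*t^2 - 100*I*t^2 + 49*t - 28*I*t - 98*I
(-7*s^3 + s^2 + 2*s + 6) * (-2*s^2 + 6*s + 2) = 14*s^5 - 44*s^4 - 12*s^3 + 2*s^2 + 40*s + 12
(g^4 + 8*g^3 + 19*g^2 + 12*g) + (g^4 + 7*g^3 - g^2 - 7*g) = 2*g^4 + 15*g^3 + 18*g^2 + 5*g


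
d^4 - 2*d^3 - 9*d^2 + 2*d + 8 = (d - 4)*(d - 1)*(d + 1)*(d + 2)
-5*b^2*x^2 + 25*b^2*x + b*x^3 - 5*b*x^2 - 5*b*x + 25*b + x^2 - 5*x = (-5*b + x)*(x - 5)*(b*x + 1)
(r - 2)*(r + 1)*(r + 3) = r^3 + 2*r^2 - 5*r - 6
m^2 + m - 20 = (m - 4)*(m + 5)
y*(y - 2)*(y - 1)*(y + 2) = y^4 - y^3 - 4*y^2 + 4*y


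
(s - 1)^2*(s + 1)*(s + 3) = s^4 + 2*s^3 - 4*s^2 - 2*s + 3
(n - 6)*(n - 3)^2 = n^3 - 12*n^2 + 45*n - 54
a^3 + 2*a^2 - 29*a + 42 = (a - 3)*(a - 2)*(a + 7)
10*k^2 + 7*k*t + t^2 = (2*k + t)*(5*k + t)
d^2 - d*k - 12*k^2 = (d - 4*k)*(d + 3*k)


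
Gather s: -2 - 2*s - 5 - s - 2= -3*s - 9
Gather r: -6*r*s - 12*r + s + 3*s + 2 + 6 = r*(-6*s - 12) + 4*s + 8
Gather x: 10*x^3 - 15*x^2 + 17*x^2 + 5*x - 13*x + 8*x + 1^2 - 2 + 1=10*x^3 + 2*x^2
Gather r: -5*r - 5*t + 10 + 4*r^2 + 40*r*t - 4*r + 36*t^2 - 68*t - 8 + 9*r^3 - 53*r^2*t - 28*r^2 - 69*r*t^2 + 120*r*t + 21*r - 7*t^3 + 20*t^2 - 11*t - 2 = 9*r^3 + r^2*(-53*t - 24) + r*(-69*t^2 + 160*t + 12) - 7*t^3 + 56*t^2 - 84*t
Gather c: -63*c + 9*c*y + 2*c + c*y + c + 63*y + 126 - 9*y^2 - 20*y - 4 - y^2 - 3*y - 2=c*(10*y - 60) - 10*y^2 + 40*y + 120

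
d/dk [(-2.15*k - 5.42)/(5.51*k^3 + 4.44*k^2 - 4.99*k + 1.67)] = (23.693*k^3 + 99.1386*k^2 + 48.1296*k - 30.6363)/(30.3601*k^6 + 48.9288*k^5 - 35.2762*k^4 - 25.9078*k^3 + 39.7297*k^2 - 16.6666*k + 2.7889)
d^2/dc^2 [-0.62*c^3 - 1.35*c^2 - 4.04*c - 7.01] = -3.72*c - 2.7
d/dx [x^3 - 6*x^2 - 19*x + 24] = 3*x^2 - 12*x - 19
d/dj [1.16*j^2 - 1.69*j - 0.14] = 2.32*j - 1.69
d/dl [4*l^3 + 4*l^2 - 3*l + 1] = 12*l^2 + 8*l - 3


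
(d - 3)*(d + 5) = d^2 + 2*d - 15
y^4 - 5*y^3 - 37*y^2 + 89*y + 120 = (y - 8)*(y - 3)*(y + 1)*(y + 5)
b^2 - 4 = (b - 2)*(b + 2)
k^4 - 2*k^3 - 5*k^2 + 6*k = k*(k - 3)*(k - 1)*(k + 2)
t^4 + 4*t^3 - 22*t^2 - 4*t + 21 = (t - 3)*(t - 1)*(t + 1)*(t + 7)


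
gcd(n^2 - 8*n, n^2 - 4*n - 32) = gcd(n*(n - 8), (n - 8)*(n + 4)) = n - 8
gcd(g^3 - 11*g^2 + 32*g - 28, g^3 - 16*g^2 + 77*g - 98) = g^2 - 9*g + 14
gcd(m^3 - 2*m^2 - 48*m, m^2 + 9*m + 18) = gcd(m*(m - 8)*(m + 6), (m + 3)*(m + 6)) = m + 6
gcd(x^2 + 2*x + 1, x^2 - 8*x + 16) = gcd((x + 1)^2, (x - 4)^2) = 1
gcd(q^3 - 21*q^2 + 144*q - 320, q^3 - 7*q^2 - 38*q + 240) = q^2 - 13*q + 40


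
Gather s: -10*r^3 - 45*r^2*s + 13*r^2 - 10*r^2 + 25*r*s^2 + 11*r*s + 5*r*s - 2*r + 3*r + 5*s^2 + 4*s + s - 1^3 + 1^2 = -10*r^3 + 3*r^2 + r + s^2*(25*r + 5) + s*(-45*r^2 + 16*r + 5)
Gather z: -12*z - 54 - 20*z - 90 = -32*z - 144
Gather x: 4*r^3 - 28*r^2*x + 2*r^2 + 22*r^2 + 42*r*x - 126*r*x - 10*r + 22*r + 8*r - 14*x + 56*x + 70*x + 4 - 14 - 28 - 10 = 4*r^3 + 24*r^2 + 20*r + x*(-28*r^2 - 84*r + 112) - 48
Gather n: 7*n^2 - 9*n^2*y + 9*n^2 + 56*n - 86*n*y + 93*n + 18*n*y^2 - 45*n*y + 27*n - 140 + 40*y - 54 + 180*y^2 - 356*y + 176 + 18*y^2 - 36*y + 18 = n^2*(16 - 9*y) + n*(18*y^2 - 131*y + 176) + 198*y^2 - 352*y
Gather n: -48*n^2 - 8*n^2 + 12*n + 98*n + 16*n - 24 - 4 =-56*n^2 + 126*n - 28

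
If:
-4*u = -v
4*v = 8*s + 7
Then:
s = v/2 - 7/8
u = v/4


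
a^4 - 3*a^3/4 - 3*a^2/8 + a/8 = a*(a - 1)*(a - 1/4)*(a + 1/2)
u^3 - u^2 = u^2*(u - 1)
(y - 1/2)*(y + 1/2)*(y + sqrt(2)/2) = y^3 + sqrt(2)*y^2/2 - y/4 - sqrt(2)/8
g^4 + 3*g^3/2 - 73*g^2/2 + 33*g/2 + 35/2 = (g - 5)*(g - 1)*(g + 1/2)*(g + 7)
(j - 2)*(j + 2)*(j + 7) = j^3 + 7*j^2 - 4*j - 28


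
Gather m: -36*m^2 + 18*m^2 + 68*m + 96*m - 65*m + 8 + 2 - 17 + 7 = -18*m^2 + 99*m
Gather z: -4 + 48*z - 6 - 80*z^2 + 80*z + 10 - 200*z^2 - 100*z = -280*z^2 + 28*z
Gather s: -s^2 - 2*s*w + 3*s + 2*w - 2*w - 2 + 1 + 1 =-s^2 + s*(3 - 2*w)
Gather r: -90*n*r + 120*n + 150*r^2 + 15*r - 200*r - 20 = 120*n + 150*r^2 + r*(-90*n - 185) - 20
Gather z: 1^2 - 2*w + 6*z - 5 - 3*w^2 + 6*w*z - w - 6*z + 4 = -3*w^2 + 6*w*z - 3*w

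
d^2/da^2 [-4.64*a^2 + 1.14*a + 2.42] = -9.28000000000000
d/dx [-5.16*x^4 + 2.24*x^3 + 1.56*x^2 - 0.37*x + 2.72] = -20.64*x^3 + 6.72*x^2 + 3.12*x - 0.37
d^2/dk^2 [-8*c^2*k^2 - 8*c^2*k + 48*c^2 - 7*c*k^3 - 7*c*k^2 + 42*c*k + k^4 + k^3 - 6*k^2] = -16*c^2 - 42*c*k - 14*c + 12*k^2 + 6*k - 12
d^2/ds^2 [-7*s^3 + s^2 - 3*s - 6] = 2 - 42*s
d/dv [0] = 0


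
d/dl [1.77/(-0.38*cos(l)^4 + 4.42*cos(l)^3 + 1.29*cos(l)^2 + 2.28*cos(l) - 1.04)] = (-2.6904*cos(l)^3 + 23.4702*cos(l)^2 + 4.5666*cos(l) + 4.0356)*sin(l)/(-0.38*cos(l)^4 + 4.42*cos(l)^3 + 1.29*cos(l)^2 + 2.28*cos(l) - 1.04)^2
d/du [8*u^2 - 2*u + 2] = 16*u - 2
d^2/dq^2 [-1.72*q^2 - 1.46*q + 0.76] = -3.44000000000000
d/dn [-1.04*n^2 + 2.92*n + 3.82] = 2.92 - 2.08*n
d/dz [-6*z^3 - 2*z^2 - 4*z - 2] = -18*z^2 - 4*z - 4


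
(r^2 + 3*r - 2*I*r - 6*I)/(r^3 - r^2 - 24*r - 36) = (r - 2*I)/(r^2 - 4*r - 12)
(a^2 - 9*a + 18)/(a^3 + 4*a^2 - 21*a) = (a - 6)/(a*(a + 7))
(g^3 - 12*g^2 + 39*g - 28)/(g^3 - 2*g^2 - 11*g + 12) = (g - 7)/(g + 3)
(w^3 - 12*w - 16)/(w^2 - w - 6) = (w^2 - 2*w - 8)/(w - 3)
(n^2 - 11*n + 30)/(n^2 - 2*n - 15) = (n - 6)/(n + 3)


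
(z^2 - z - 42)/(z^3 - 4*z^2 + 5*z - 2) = (z^2 - z - 42)/(z^3 - 4*z^2 + 5*z - 2)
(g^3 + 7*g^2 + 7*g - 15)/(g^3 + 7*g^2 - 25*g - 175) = (g^2 + 2*g - 3)/(g^2 + 2*g - 35)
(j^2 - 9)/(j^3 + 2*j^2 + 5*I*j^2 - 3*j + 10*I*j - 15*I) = (j - 3)/(j^2 + j*(-1 + 5*I) - 5*I)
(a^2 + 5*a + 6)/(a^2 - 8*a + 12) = (a^2 + 5*a + 6)/(a^2 - 8*a + 12)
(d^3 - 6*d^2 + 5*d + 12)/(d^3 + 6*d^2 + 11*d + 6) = (d^2 - 7*d + 12)/(d^2 + 5*d + 6)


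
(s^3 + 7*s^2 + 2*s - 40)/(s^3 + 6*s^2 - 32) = (s + 5)/(s + 4)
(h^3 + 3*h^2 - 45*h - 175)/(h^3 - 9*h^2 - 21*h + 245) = (h + 5)/(h - 7)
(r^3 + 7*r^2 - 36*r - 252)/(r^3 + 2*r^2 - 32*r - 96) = (r^2 + 13*r + 42)/(r^2 + 8*r + 16)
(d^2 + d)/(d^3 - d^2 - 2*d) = 1/(d - 2)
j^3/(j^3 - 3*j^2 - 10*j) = j^2/(j^2 - 3*j - 10)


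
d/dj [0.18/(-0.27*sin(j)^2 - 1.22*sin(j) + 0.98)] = (0.0972*sin(j) + 0.2196)*cos(j)/(0.27*sin(j)^2 + 1.22*sin(j) - 0.98)^2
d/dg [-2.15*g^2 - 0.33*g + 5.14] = -4.3*g - 0.33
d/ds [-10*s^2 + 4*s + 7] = 4 - 20*s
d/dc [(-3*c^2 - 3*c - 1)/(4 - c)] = (3*c^2 - 24*c - 13)/(c^2 - 8*c + 16)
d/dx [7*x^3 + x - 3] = 21*x^2 + 1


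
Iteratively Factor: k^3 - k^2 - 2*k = (k + 1)*(k^2 - 2*k) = k*(k + 1)*(k - 2)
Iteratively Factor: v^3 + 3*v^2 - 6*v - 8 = (v - 2)*(v^2 + 5*v + 4) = (v - 2)*(v + 4)*(v + 1)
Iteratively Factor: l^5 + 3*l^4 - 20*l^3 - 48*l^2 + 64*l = (l - 1)*(l^4 + 4*l^3 - 16*l^2 - 64*l) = (l - 1)*(l + 4)*(l^3 - 16*l) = l*(l - 1)*(l + 4)*(l^2 - 16) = l*(l - 1)*(l + 4)^2*(l - 4)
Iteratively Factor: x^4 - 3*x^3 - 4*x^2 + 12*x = (x + 2)*(x^3 - 5*x^2 + 6*x) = (x - 3)*(x + 2)*(x^2 - 2*x) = x*(x - 3)*(x + 2)*(x - 2)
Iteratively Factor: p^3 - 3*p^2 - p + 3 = (p - 3)*(p^2 - 1) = (p - 3)*(p - 1)*(p + 1)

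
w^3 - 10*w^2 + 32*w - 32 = (w - 4)^2*(w - 2)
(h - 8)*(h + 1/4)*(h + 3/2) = h^3 - 25*h^2/4 - 109*h/8 - 3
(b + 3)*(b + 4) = b^2 + 7*b + 12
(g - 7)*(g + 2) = g^2 - 5*g - 14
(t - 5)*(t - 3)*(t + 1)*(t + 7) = t^4 - 42*t^2 + 64*t + 105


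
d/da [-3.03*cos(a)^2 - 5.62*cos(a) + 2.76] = (6.06*cos(a) + 5.62)*sin(a)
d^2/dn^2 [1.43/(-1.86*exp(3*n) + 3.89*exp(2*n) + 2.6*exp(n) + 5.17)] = (1.43*(-11.16*exp(2*n) + 15.56*exp(n) + 5.2)*(-5.58*exp(2*n) + 7.78*exp(n) + 2.6)*exp(n) + (23.9382*exp(2*n) - 22.2508*exp(n) - 3.718)*(-1.86*exp(3*n) + 3.89*exp(2*n) + 2.6*exp(n) + 5.17))*exp(n)/(-1.86*exp(3*n) + 3.89*exp(2*n) + 2.6*exp(n) + 5.17)^3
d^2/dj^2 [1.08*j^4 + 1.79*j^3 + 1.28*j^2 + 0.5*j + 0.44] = 12.96*j^2 + 10.74*j + 2.56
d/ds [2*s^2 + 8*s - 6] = 4*s + 8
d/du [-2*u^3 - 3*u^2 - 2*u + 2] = -6*u^2 - 6*u - 2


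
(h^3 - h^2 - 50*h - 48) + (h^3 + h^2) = 2*h^3 - 50*h - 48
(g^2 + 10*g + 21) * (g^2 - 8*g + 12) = g^4 + 2*g^3 - 47*g^2 - 48*g + 252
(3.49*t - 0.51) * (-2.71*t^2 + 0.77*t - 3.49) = -9.4579*t^3 + 4.0694*t^2 - 12.5728*t + 1.7799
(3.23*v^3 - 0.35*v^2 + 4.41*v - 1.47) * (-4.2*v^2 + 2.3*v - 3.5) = -13.566*v^5 + 8.899*v^4 - 30.632*v^3 + 17.542*v^2 - 18.816*v + 5.145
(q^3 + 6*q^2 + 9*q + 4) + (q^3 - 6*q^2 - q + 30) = 2*q^3 + 8*q + 34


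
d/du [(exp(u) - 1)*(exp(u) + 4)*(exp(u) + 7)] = (3*exp(2*u) + 20*exp(u) + 17)*exp(u)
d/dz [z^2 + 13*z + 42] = 2*z + 13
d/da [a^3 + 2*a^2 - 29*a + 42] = 3*a^2 + 4*a - 29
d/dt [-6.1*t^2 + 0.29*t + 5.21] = 0.29 - 12.2*t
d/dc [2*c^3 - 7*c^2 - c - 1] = 6*c^2 - 14*c - 1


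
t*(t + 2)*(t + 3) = t^3 + 5*t^2 + 6*t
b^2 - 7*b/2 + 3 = (b - 2)*(b - 3/2)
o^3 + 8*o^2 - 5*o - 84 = (o - 3)*(o + 4)*(o + 7)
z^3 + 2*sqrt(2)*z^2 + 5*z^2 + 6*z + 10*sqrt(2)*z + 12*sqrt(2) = (z + 2)*(z + 3)*(z + 2*sqrt(2))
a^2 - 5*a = a*(a - 5)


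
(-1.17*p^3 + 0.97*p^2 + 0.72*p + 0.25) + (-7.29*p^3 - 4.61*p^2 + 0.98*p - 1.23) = -8.46*p^3 - 3.64*p^2 + 1.7*p - 0.98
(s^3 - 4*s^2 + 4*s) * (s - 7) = s^4 - 11*s^3 + 32*s^2 - 28*s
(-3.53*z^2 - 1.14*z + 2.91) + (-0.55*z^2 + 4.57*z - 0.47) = -4.08*z^2 + 3.43*z + 2.44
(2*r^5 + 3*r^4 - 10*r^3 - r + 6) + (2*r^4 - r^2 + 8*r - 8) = 2*r^5 + 5*r^4 - 10*r^3 - r^2 + 7*r - 2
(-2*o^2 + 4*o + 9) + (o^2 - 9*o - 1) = -o^2 - 5*o + 8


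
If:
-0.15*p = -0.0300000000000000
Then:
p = 0.20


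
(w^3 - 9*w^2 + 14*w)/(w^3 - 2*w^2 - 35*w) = (w - 2)/(w + 5)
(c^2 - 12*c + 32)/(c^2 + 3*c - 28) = (c - 8)/(c + 7)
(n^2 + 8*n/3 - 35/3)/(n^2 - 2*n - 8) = (-3*n^2 - 8*n + 35)/(3*(-n^2 + 2*n + 8))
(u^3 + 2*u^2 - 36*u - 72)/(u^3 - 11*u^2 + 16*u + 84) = (u + 6)/(u - 7)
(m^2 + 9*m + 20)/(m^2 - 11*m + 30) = (m^2 + 9*m + 20)/(m^2 - 11*m + 30)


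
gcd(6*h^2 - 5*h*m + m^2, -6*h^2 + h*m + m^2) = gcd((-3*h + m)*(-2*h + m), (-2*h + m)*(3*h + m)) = 2*h - m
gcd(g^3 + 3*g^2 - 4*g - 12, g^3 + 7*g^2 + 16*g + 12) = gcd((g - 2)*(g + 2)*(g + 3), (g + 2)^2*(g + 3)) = g^2 + 5*g + 6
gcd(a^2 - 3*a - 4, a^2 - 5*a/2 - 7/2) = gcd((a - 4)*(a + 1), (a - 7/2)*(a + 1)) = a + 1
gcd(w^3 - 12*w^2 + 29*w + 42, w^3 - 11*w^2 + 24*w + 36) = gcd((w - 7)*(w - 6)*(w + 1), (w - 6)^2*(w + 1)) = w^2 - 5*w - 6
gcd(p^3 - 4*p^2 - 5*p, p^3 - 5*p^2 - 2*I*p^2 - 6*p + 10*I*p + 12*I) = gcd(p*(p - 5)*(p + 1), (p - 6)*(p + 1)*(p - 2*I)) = p + 1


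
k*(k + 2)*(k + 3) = k^3 + 5*k^2 + 6*k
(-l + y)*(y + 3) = -l*y - 3*l + y^2 + 3*y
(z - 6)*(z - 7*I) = z^2 - 6*z - 7*I*z + 42*I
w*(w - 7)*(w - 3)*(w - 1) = w^4 - 11*w^3 + 31*w^2 - 21*w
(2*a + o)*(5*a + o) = 10*a^2 + 7*a*o + o^2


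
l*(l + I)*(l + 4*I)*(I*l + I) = I*l^4 - 5*l^3 + I*l^3 - 5*l^2 - 4*I*l^2 - 4*I*l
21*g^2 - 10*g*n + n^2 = (-7*g + n)*(-3*g + n)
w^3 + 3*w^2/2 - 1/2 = (w - 1/2)*(w + 1)^2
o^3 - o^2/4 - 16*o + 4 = (o - 4)*(o - 1/4)*(o + 4)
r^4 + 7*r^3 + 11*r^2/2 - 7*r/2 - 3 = (r + 1)*(r + 6)*(r - sqrt(2)/2)*(r + sqrt(2)/2)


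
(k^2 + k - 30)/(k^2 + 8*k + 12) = (k - 5)/(k + 2)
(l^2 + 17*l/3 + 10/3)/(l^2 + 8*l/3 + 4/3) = (l + 5)/(l + 2)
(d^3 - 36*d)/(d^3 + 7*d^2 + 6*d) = (d - 6)/(d + 1)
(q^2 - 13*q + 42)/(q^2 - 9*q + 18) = (q - 7)/(q - 3)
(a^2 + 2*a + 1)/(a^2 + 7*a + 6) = (a + 1)/(a + 6)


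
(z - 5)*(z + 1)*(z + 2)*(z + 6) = z^4 + 4*z^3 - 25*z^2 - 88*z - 60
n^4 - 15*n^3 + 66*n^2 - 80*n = n*(n - 8)*(n - 5)*(n - 2)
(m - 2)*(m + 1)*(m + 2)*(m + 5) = m^4 + 6*m^3 + m^2 - 24*m - 20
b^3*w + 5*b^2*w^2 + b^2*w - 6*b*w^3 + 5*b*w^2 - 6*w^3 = (b - w)*(b + 6*w)*(b*w + w)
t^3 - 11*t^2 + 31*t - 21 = (t - 7)*(t - 3)*(t - 1)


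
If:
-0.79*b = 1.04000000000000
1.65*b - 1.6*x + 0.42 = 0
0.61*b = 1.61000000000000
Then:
No Solution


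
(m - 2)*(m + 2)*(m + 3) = m^3 + 3*m^2 - 4*m - 12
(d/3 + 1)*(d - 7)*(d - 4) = d^3/3 - 8*d^2/3 - 5*d/3 + 28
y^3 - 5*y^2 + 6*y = y*(y - 3)*(y - 2)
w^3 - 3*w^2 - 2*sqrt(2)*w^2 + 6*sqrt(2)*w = w*(w - 3)*(w - 2*sqrt(2))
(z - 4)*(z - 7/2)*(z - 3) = z^3 - 21*z^2/2 + 73*z/2 - 42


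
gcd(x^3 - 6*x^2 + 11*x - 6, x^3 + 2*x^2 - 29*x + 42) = x^2 - 5*x + 6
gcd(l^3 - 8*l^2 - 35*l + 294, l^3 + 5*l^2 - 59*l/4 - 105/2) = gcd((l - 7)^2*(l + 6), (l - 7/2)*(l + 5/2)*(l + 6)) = l + 6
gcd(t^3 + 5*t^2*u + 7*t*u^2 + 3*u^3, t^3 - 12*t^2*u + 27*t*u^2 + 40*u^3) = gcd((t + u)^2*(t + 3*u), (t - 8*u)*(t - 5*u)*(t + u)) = t + u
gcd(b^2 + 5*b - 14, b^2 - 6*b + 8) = b - 2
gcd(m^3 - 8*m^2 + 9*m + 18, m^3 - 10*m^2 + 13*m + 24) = m^2 - 2*m - 3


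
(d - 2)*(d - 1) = d^2 - 3*d + 2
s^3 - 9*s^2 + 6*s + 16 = (s - 8)*(s - 2)*(s + 1)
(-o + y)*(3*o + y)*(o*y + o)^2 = -3*o^4*y^2 - 6*o^4*y - 3*o^4 + 2*o^3*y^3 + 4*o^3*y^2 + 2*o^3*y + o^2*y^4 + 2*o^2*y^3 + o^2*y^2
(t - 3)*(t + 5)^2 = t^3 + 7*t^2 - 5*t - 75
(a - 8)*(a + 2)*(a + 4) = a^3 - 2*a^2 - 40*a - 64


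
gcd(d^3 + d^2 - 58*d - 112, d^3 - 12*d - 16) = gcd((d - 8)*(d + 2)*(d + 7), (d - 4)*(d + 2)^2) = d + 2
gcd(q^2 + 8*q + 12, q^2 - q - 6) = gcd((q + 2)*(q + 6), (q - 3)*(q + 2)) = q + 2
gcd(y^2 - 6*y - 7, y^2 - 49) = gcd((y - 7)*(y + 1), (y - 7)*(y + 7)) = y - 7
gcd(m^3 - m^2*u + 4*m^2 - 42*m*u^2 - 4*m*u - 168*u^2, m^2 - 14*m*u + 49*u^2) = -m + 7*u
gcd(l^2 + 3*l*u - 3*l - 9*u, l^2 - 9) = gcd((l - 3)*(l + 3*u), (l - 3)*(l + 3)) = l - 3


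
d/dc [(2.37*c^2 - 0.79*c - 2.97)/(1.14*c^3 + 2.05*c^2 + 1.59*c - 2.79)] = (-2.7018*c^4 + 1.8012*c^3 + 15.5452*c^2 - 1.0476*c + 6.9264)/(1.2996*c^6 + 4.674*c^5 + 7.8277*c^4 + 0.157800000000001*c^3 - 8.9109*c^2 - 8.8722*c + 7.7841)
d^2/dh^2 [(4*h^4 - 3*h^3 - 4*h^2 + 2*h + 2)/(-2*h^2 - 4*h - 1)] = 2*(-16*h^6 - 96*h^5 - 216*h^4 - 126*h^3 - 36*h^2 - 27*h - 16)/(8*h^6 + 48*h^5 + 108*h^4 + 112*h^3 + 54*h^2 + 12*h + 1)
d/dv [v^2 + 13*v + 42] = 2*v + 13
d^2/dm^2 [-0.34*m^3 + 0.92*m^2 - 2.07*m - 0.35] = 1.84 - 2.04*m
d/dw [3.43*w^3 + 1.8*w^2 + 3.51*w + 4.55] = 10.29*w^2 + 3.6*w + 3.51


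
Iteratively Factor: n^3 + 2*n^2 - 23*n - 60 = (n - 5)*(n^2 + 7*n + 12) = (n - 5)*(n + 4)*(n + 3)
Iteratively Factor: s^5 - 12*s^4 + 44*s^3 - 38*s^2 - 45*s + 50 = (s - 5)*(s^4 - 7*s^3 + 9*s^2 + 7*s - 10) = (s - 5)*(s - 1)*(s^3 - 6*s^2 + 3*s + 10) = (s - 5)^2*(s - 1)*(s^2 - s - 2) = (s - 5)^2*(s - 2)*(s - 1)*(s + 1)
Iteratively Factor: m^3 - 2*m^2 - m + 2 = (m - 1)*(m^2 - m - 2) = (m - 1)*(m + 1)*(m - 2)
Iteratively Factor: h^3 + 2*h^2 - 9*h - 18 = (h + 2)*(h^2 - 9) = (h + 2)*(h + 3)*(h - 3)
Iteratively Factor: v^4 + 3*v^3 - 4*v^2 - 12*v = (v + 3)*(v^3 - 4*v) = (v + 2)*(v + 3)*(v^2 - 2*v) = (v - 2)*(v + 2)*(v + 3)*(v)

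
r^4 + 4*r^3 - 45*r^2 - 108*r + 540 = (r - 5)*(r - 3)*(r + 6)^2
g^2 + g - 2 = (g - 1)*(g + 2)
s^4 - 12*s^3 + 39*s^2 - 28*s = s*(s - 7)*(s - 4)*(s - 1)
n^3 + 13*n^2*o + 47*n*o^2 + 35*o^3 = (n + o)*(n + 5*o)*(n + 7*o)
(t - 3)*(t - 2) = t^2 - 5*t + 6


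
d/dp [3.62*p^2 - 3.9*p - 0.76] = 7.24*p - 3.9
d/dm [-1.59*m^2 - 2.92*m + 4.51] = -3.18*m - 2.92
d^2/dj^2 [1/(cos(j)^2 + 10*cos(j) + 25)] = 2*(5*cos(j) - cos(2*j) + 2)/(cos(j) + 5)^4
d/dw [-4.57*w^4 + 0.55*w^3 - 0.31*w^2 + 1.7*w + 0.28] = -18.28*w^3 + 1.65*w^2 - 0.62*w + 1.7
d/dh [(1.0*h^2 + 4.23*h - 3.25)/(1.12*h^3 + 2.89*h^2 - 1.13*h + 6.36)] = (-1.12*h^4 - 9.4752*h^3 - 2.4347*h^2 + 31.505*h + 23.2303)/(1.2544*h^6 + 6.4736*h^5 + 5.8209*h^4 + 7.715*h^3 + 38.0377*h^2 - 14.3736*h + 40.4496)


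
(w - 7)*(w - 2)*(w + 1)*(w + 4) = w^4 - 4*w^3 - 27*w^2 + 34*w + 56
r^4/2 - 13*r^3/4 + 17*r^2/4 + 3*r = r*(r/2 + 1/4)*(r - 4)*(r - 3)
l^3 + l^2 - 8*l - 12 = (l - 3)*(l + 2)^2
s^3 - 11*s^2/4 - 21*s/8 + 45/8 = (s - 3)*(s - 5/4)*(s + 3/2)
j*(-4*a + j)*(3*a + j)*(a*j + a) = -12*a^3*j^2 - 12*a^3*j - a^2*j^3 - a^2*j^2 + a*j^4 + a*j^3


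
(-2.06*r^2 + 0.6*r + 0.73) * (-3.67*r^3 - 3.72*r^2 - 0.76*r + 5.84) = 7.5602*r^5 + 5.4612*r^4 - 3.3455*r^3 - 15.202*r^2 + 2.9492*r + 4.2632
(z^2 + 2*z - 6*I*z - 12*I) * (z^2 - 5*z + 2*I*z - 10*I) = z^4 - 3*z^3 - 4*I*z^3 + 2*z^2 + 12*I*z^2 - 36*z + 40*I*z - 120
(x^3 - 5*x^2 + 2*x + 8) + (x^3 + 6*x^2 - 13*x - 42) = 2*x^3 + x^2 - 11*x - 34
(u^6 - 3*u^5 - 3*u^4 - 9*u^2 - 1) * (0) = 0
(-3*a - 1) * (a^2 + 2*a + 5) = -3*a^3 - 7*a^2 - 17*a - 5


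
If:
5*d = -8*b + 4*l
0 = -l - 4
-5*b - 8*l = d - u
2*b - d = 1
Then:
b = -11/18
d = -20/9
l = -4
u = -671/18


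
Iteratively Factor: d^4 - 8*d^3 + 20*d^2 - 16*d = (d - 4)*(d^3 - 4*d^2 + 4*d) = (d - 4)*(d - 2)*(d^2 - 2*d) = (d - 4)*(d - 2)^2*(d)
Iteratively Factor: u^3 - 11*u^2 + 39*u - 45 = (u - 3)*(u^2 - 8*u + 15) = (u - 5)*(u - 3)*(u - 3)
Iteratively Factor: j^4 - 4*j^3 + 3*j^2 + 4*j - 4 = (j - 2)*(j^3 - 2*j^2 - j + 2) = (j - 2)^2*(j^2 - 1) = (j - 2)^2*(j - 1)*(j + 1)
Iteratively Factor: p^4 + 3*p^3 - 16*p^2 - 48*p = (p + 4)*(p^3 - p^2 - 12*p) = p*(p + 4)*(p^2 - p - 12) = p*(p + 3)*(p + 4)*(p - 4)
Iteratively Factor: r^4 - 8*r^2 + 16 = (r + 2)*(r^3 - 2*r^2 - 4*r + 8) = (r - 2)*(r + 2)*(r^2 - 4) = (r - 2)^2*(r + 2)*(r + 2)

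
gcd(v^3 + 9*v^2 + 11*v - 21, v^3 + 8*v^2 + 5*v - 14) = v^2 + 6*v - 7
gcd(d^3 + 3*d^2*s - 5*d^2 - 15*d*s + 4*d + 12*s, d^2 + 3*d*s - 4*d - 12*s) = d^2 + 3*d*s - 4*d - 12*s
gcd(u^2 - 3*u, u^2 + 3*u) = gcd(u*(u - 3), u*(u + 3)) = u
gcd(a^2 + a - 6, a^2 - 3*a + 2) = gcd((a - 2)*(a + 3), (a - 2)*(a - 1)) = a - 2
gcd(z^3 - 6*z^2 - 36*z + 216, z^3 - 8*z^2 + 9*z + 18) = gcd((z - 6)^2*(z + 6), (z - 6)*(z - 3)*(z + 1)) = z - 6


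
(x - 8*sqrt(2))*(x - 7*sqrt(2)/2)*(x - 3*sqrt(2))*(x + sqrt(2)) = x^4 - 27*sqrt(2)*x^3/2 + 96*x^2 - 43*sqrt(2)*x - 336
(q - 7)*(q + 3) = q^2 - 4*q - 21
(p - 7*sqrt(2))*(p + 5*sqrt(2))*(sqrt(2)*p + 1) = sqrt(2)*p^3 - 3*p^2 - 72*sqrt(2)*p - 70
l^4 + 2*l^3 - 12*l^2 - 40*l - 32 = (l - 4)*(l + 2)^3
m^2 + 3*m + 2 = (m + 1)*(m + 2)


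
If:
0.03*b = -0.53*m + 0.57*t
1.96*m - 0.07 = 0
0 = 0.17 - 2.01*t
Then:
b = 0.98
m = 0.04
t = 0.08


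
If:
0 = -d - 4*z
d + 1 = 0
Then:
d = -1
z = 1/4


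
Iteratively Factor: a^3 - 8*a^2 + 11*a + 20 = (a - 5)*(a^2 - 3*a - 4) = (a - 5)*(a + 1)*(a - 4)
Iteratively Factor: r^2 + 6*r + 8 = (r + 2)*(r + 4)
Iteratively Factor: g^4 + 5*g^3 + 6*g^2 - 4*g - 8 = (g + 2)*(g^3 + 3*g^2 - 4) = (g + 2)^2*(g^2 + g - 2) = (g + 2)^3*(g - 1)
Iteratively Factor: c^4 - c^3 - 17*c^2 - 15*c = (c + 1)*(c^3 - 2*c^2 - 15*c) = (c + 1)*(c + 3)*(c^2 - 5*c) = (c - 5)*(c + 1)*(c + 3)*(c)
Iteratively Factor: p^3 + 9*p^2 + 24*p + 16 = (p + 4)*(p^2 + 5*p + 4) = (p + 1)*(p + 4)*(p + 4)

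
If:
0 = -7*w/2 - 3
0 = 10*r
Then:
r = 0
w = -6/7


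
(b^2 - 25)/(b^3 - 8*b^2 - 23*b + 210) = (b - 5)/(b^2 - 13*b + 42)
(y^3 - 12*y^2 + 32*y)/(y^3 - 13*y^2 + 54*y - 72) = y*(y - 8)/(y^2 - 9*y + 18)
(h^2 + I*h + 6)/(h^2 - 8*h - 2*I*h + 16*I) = (h + 3*I)/(h - 8)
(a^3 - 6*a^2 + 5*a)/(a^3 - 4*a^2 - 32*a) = (-a^2 + 6*a - 5)/(-a^2 + 4*a + 32)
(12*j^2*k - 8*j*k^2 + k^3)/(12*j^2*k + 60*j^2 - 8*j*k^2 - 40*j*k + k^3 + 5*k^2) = k/(k + 5)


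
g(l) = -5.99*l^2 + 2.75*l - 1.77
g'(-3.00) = 38.69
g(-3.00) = -63.93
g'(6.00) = -69.13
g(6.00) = -200.91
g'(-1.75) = 23.72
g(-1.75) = -24.93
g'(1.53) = -15.58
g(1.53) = -11.58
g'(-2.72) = 35.34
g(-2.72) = -53.57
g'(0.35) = -1.44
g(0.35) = -1.54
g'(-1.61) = 22.04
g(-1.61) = -21.72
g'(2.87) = -31.63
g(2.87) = -43.22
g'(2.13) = -22.77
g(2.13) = -23.09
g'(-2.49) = 32.58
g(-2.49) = -45.76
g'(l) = 2.75 - 11.98*l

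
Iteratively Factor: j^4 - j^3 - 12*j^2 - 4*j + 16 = (j + 2)*(j^3 - 3*j^2 - 6*j + 8) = (j - 4)*(j + 2)*(j^2 + j - 2) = (j - 4)*(j + 2)^2*(j - 1)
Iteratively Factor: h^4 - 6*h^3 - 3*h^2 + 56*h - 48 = (h - 4)*(h^3 - 2*h^2 - 11*h + 12) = (h - 4)*(h + 3)*(h^2 - 5*h + 4) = (h - 4)^2*(h + 3)*(h - 1)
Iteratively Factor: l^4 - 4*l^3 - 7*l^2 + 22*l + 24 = (l + 1)*(l^3 - 5*l^2 - 2*l + 24) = (l - 4)*(l + 1)*(l^2 - l - 6) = (l - 4)*(l + 1)*(l + 2)*(l - 3)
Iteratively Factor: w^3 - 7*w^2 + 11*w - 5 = (w - 5)*(w^2 - 2*w + 1) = (w - 5)*(w - 1)*(w - 1)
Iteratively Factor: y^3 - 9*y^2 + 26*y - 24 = (y - 4)*(y^2 - 5*y + 6) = (y - 4)*(y - 2)*(y - 3)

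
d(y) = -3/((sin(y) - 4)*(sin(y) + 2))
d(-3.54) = 0.35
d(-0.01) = 0.38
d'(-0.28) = -0.14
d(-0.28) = 0.41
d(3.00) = 0.36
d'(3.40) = 0.13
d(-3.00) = 0.39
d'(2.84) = 0.06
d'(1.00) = -0.01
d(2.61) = 0.34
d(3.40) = 0.40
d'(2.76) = 0.05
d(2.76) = 0.35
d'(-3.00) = 0.11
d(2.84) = 0.35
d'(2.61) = 0.03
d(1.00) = 0.33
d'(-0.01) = -0.10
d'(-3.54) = 0.05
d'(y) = 3*cos(y)/((sin(y) - 4)*(sin(y) + 2)^2) + 3*cos(y)/((sin(y) - 4)^2*(sin(y) + 2)) = 6*(sin(y) - 1)*cos(y)/((sin(y) - 4)^2*(sin(y) + 2)^2)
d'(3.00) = 0.07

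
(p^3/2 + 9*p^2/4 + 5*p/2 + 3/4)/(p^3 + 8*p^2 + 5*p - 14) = (2*p^3 + 9*p^2 + 10*p + 3)/(4*(p^3 + 8*p^2 + 5*p - 14))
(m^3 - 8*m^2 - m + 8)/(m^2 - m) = m - 7 - 8/m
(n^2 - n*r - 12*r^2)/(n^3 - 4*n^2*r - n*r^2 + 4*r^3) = (-n - 3*r)/(-n^2 + r^2)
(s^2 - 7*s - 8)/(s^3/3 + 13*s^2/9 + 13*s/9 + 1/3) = 9*(s - 8)/(3*s^2 + 10*s + 3)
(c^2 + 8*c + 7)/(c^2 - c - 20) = (c^2 + 8*c + 7)/(c^2 - c - 20)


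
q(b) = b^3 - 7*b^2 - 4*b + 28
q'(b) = 3*b^2 - 14*b - 4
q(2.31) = -6.27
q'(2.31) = -20.33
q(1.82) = 3.56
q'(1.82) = -19.54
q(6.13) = -29.21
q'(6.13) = 22.91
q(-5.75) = -370.55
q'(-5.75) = 175.69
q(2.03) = -0.60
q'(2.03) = -20.06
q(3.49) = -28.71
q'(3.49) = -16.32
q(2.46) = -9.31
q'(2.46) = -20.29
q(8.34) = 87.84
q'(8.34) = 87.91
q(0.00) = 28.00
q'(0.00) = -4.00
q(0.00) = 28.00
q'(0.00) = -4.00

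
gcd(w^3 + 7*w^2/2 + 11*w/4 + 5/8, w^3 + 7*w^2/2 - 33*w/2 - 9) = w + 1/2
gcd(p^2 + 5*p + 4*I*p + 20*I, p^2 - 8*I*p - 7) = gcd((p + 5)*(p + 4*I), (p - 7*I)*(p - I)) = 1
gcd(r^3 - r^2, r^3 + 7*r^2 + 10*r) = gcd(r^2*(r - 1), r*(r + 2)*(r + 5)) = r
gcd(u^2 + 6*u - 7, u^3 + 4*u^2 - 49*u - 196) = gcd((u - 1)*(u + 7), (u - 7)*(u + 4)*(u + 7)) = u + 7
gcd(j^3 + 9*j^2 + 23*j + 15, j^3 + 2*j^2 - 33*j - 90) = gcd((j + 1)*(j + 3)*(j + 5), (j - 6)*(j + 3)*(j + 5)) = j^2 + 8*j + 15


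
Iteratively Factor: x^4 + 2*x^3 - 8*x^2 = (x - 2)*(x^3 + 4*x^2) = x*(x - 2)*(x^2 + 4*x) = x*(x - 2)*(x + 4)*(x)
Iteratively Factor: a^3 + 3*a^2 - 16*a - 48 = (a + 4)*(a^2 - a - 12) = (a - 4)*(a + 4)*(a + 3)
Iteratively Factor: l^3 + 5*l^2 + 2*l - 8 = (l + 4)*(l^2 + l - 2) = (l + 2)*(l + 4)*(l - 1)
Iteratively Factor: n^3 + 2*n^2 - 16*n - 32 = (n + 4)*(n^2 - 2*n - 8) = (n + 2)*(n + 4)*(n - 4)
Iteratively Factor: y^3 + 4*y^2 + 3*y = (y + 1)*(y^2 + 3*y) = y*(y + 1)*(y + 3)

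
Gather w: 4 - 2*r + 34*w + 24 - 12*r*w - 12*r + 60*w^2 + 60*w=-14*r + 60*w^2 + w*(94 - 12*r) + 28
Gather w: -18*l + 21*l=3*l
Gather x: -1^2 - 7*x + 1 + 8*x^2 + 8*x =8*x^2 + x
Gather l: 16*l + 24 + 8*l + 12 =24*l + 36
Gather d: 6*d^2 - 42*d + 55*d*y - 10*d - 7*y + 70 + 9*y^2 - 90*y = 6*d^2 + d*(55*y - 52) + 9*y^2 - 97*y + 70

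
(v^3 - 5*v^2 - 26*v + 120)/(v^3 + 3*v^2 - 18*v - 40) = (v - 6)/(v + 2)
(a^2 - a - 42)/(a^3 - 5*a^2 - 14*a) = (a + 6)/(a*(a + 2))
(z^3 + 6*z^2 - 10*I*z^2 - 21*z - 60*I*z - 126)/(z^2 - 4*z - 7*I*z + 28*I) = (z^2 + 3*z*(2 - I) - 18*I)/(z - 4)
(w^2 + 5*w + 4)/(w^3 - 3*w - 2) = (w + 4)/(w^2 - w - 2)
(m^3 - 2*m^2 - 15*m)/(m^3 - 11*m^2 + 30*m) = (m + 3)/(m - 6)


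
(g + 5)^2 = g^2 + 10*g + 25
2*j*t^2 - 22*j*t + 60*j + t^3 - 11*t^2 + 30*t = (2*j + t)*(t - 6)*(t - 5)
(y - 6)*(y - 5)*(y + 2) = y^3 - 9*y^2 + 8*y + 60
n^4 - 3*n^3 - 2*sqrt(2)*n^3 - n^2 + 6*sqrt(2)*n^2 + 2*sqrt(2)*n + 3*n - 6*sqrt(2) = (n - 3)*(n - 1)*(n + 1)*(n - 2*sqrt(2))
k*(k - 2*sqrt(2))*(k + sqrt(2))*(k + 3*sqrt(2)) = k^4 + 2*sqrt(2)*k^3 - 10*k^2 - 12*sqrt(2)*k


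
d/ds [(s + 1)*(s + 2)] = 2*s + 3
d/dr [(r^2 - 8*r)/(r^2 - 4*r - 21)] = 2*(2*r^2 - 21*r + 84)/(r^4 - 8*r^3 - 26*r^2 + 168*r + 441)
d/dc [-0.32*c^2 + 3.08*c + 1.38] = 3.08 - 0.64*c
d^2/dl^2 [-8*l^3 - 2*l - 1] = -48*l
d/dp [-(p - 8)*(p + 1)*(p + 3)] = -3*p^2 + 8*p + 29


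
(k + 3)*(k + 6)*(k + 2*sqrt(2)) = k^3 + 2*sqrt(2)*k^2 + 9*k^2 + 18*k + 18*sqrt(2)*k + 36*sqrt(2)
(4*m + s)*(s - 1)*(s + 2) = 4*m*s^2 + 4*m*s - 8*m + s^3 + s^2 - 2*s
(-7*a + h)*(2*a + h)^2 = -28*a^3 - 24*a^2*h - 3*a*h^2 + h^3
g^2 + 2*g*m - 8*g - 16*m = (g - 8)*(g + 2*m)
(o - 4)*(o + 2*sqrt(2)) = o^2 - 4*o + 2*sqrt(2)*o - 8*sqrt(2)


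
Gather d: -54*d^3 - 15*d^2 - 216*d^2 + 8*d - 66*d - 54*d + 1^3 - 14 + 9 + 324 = -54*d^3 - 231*d^2 - 112*d + 320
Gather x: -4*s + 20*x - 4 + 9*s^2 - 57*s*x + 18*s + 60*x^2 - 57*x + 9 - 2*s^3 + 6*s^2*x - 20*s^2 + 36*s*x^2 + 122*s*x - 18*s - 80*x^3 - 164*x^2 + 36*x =-2*s^3 - 11*s^2 - 4*s - 80*x^3 + x^2*(36*s - 104) + x*(6*s^2 + 65*s - 1) + 5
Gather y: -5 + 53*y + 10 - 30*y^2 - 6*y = -30*y^2 + 47*y + 5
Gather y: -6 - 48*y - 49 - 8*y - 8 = -56*y - 63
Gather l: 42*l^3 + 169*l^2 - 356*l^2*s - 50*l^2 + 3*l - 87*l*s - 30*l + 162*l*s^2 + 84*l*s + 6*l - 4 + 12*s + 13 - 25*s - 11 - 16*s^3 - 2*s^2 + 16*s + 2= 42*l^3 + l^2*(119 - 356*s) + l*(162*s^2 - 3*s - 21) - 16*s^3 - 2*s^2 + 3*s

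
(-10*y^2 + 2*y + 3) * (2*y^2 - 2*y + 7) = -20*y^4 + 24*y^3 - 68*y^2 + 8*y + 21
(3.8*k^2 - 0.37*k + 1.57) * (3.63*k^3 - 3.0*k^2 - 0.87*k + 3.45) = 13.794*k^5 - 12.7431*k^4 + 3.5031*k^3 + 8.7219*k^2 - 2.6424*k + 5.4165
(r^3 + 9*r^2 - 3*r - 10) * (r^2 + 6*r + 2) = r^5 + 15*r^4 + 53*r^3 - 10*r^2 - 66*r - 20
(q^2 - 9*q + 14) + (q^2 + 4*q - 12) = 2*q^2 - 5*q + 2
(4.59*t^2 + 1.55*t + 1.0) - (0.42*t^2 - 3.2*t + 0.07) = 4.17*t^2 + 4.75*t + 0.93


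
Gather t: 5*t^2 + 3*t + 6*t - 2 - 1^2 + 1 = 5*t^2 + 9*t - 2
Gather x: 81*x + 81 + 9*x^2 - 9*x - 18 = 9*x^2 + 72*x + 63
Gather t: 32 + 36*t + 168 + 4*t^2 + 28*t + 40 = 4*t^2 + 64*t + 240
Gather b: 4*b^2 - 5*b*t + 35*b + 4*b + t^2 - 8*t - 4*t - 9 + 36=4*b^2 + b*(39 - 5*t) + t^2 - 12*t + 27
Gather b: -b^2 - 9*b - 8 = -b^2 - 9*b - 8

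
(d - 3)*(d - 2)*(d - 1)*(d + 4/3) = d^4 - 14*d^3/3 + 3*d^2 + 26*d/3 - 8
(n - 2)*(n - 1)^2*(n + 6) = n^4 + 2*n^3 - 19*n^2 + 28*n - 12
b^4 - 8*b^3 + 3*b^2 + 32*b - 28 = (b - 7)*(b - 2)*(b - 1)*(b + 2)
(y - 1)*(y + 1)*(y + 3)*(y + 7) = y^4 + 10*y^3 + 20*y^2 - 10*y - 21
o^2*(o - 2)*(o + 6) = o^4 + 4*o^3 - 12*o^2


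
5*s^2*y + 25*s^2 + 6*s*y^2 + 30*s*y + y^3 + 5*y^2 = (s + y)*(5*s + y)*(y + 5)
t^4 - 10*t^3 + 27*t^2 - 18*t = t*(t - 6)*(t - 3)*(t - 1)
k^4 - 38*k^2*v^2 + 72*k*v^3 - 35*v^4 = (k - 5*v)*(k - v)^2*(k + 7*v)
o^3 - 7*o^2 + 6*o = o*(o - 6)*(o - 1)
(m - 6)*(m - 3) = m^2 - 9*m + 18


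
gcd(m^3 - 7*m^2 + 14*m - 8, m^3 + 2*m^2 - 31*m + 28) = m^2 - 5*m + 4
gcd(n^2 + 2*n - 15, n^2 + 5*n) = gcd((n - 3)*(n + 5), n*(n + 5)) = n + 5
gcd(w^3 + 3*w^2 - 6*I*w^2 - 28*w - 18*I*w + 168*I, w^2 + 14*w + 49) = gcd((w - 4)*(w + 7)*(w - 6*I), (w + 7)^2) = w + 7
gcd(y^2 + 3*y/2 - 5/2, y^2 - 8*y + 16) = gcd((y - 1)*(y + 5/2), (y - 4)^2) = 1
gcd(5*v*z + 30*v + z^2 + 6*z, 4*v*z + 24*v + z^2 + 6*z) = z + 6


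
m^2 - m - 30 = (m - 6)*(m + 5)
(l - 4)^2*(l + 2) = l^3 - 6*l^2 + 32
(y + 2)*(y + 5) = y^2 + 7*y + 10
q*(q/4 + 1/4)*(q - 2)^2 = q^4/4 - 3*q^3/4 + q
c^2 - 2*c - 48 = (c - 8)*(c + 6)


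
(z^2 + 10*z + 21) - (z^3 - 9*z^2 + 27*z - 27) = -z^3 + 10*z^2 - 17*z + 48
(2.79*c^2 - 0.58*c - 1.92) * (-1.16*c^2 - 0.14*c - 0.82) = -3.2364*c^4 + 0.2822*c^3 + 0.0206*c^2 + 0.7444*c + 1.5744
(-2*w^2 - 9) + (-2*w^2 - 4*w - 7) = -4*w^2 - 4*w - 16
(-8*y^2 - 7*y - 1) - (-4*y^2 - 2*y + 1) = -4*y^2 - 5*y - 2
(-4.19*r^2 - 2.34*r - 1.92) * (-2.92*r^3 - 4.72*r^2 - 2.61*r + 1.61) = 12.2348*r^5 + 26.6096*r^4 + 27.5871*r^3 + 8.4239*r^2 + 1.2438*r - 3.0912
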